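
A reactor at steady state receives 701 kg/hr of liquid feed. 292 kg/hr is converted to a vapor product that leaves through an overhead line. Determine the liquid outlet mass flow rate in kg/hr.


Steady-state mass balance on the main outlet: F_out = F_in - F_removed
F_out = 701 - 292
F_out = 409 kg/hr


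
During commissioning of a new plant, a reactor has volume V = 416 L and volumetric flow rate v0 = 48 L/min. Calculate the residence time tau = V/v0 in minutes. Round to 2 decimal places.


tau = V / v0
tau = 416 / 48
tau = 8.67 min


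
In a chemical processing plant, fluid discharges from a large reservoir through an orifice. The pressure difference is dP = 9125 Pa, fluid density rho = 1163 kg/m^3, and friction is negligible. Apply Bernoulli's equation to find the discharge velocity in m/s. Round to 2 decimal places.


v = sqrt(2*dP/rho)
v = sqrt(2*9125/1163)
v = sqrt(15.692175)
v = 3.96 m/s


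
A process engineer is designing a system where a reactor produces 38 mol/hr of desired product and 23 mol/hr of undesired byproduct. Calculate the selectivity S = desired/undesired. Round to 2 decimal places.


S = desired product rate / undesired product rate
S = 38 / 23
S = 1.65


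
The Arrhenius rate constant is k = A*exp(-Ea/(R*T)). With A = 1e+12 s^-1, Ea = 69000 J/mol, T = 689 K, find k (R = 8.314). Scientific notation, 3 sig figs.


k = A * exp(-Ea/(R*T))
k = 1e+12 * exp(-69000 / (8.314 * 689))
k = 1e+12 * exp(-12.045362)
k = 5.87e+06


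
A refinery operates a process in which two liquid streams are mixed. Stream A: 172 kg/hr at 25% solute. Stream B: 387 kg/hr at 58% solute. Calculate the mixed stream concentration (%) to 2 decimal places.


Mass balance on solute: F1*x1 + F2*x2 = F3*x3
F3 = F1 + F2 = 172 + 387 = 559 kg/hr
x3 = (F1*x1 + F2*x2)/F3
x3 = (172*0.25 + 387*0.58) / 559
x3 = 47.85%


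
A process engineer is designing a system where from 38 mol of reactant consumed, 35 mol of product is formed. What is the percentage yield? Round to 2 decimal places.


Yield = (moles product / moles consumed) * 100%
Yield = (35 / 38) * 100
Yield = 0.9211 * 100
Yield = 92.11%


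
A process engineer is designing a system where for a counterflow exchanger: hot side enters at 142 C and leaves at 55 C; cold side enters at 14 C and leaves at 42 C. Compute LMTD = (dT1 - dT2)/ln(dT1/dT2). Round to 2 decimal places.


dT1 = Th_in - Tc_out = 142 - 42 = 100
dT2 = Th_out - Tc_in = 55 - 14 = 41
LMTD = (dT1 - dT2) / ln(dT1/dT2)
LMTD = (100 - 41) / ln(100/41)
LMTD = 66.17 K


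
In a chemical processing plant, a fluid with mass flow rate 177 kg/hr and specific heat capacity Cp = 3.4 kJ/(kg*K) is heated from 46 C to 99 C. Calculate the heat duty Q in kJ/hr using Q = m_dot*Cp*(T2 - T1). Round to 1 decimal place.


Q = m_dot * Cp * (T2 - T1)
Q = 177 * 3.4 * (99 - 46)
Q = 177 * 3.4 * 53
Q = 31895.4 kJ/hr


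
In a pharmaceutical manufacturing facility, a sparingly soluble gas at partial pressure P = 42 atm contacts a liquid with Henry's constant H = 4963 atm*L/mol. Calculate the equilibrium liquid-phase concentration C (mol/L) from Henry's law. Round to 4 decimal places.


C = P / H
C = 42 / 4963
C = 0.0085 mol/L


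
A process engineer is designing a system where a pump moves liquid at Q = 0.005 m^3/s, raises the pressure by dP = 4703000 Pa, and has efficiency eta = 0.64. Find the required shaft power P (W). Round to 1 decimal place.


P = Q * dP / eta
P = 0.005 * 4703000 / 0.64
P = 23515.0 / 0.64
P = 36742.2 W


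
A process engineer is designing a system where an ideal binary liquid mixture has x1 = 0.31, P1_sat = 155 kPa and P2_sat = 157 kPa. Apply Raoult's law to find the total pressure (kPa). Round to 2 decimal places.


P = x1*P1_sat + x2*P2_sat
x2 = 1 - x1 = 1 - 0.31 = 0.69
P = 0.31*155 + 0.69*157
P = 48.05 + 108.33
P = 156.38 kPa


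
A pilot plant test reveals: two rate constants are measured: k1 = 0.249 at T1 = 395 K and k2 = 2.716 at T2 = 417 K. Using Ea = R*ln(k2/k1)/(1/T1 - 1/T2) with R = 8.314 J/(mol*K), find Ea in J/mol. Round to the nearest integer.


Ea = R * ln(k2/k1) / (1/T1 - 1/T2)
ln(k2/k1) = ln(2.716/0.249) = 2.3894626
1/T1 - 1/T2 = 1/395 - 1/417 = 0.000133564035
Ea = 8.314 * 2.3894626 / 0.000133564035
Ea = 148738 J/mol


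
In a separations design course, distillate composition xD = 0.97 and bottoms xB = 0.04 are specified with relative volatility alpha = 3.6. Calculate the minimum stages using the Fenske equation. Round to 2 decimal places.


N_min = ln((xD*(1-xB))/(xB*(1-xD))) / ln(alpha)
Numerator inside ln: 0.9312 / 0.0012 = 776.0
ln(776.0) = 6.654153
ln(alpha) = ln(3.6) = 1.280934
N_min = 6.654153 / 1.280934 = 5.19


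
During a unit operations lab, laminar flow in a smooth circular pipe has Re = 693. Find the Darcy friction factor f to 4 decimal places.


f = 64 / Re
f = 64 / 693
f = 0.0924


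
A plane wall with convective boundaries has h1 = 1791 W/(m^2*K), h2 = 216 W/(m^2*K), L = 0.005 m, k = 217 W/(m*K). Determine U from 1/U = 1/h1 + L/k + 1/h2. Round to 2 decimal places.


1/U = 1/h1 + L/k + 1/h2
1/U = 1/1791 + 0.005/217 + 1/216
1/U = 0.0005583473 + 2.30415e-05 + 0.0046296296
1/U = 0.0052110184
U = 191.90 W/(m^2*K)


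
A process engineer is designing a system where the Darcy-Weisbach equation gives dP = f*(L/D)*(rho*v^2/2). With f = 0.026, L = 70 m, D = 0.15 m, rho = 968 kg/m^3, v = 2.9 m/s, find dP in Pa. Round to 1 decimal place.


dP = f * (L/D) * (rho*v^2/2)
dP = 0.026 * (70/0.15) * (968*2.9^2/2)
L/D = 466.66666667
rho*v^2/2 = 968*8.41/2 = 4070.44
dP = 0.026 * 466.66666667 * 4070.44
dP = 49388.0 Pa


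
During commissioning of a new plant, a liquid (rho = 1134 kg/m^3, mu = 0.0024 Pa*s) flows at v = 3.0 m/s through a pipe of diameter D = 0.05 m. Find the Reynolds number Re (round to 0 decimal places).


Re = rho * v * D / mu
Re = 1134 * 3.0 * 0.05 / 0.0024
Re = 170.1 / 0.0024
Re = 70875


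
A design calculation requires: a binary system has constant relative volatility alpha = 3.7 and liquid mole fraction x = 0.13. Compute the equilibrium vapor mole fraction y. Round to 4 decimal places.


y = alpha*x / (1 + (alpha-1)*x)
y = 3.7*0.13 / (1 + (3.7-1)*0.13)
y = 0.481 / (1 + 0.351)
y = 0.481 / 1.351
y = 0.3560


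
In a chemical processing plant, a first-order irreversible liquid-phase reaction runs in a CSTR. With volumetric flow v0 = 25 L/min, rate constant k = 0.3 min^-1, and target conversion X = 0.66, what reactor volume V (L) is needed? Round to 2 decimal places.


V = v0 * X / (k * (1 - X))
V = 25 * 0.66 / (0.3 * (1 - 0.66))
V = 16.5 / (0.3 * 0.34)
V = 16.5 / 0.102
V = 161.76 L


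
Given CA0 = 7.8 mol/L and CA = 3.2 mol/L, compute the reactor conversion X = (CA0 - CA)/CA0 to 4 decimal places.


X = (CA0 - CA) / CA0
X = (7.8 - 3.2) / 7.8
X = 4.6 / 7.8
X = 0.5897


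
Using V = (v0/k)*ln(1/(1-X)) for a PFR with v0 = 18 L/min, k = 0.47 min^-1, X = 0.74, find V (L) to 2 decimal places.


V = (v0/k) * ln(1/(1-X))
V = (18/0.47) * ln(1/(1-0.74))
V = 38.297872 * ln(3.846154)
V = 38.297872 * 1.347074
V = 51.59 L


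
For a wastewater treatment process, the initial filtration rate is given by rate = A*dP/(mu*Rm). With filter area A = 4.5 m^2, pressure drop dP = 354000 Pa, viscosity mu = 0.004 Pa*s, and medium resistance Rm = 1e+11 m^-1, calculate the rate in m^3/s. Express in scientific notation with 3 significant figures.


rate = A * dP / (mu * Rm)
rate = 4.5 * 354000 / (0.004 * 1e+11)
rate = 1593000.0 / 4.000e+08
rate = 3.98e-03 m^3/s


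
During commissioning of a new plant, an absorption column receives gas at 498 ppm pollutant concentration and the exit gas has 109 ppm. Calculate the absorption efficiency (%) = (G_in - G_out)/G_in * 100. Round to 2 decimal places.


Efficiency = (G_in - G_out) / G_in * 100%
Efficiency = (498 - 109) / 498 * 100
Efficiency = 389 / 498 * 100
Efficiency = 78.11%


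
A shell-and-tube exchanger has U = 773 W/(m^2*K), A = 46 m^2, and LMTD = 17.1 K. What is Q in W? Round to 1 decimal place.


Q = U * A * LMTD
Q = 773 * 46 * 17.1
Q = 608041.8 W


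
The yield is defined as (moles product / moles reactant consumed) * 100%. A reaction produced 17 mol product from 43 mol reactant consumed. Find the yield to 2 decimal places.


Yield = (moles product / moles consumed) * 100%
Yield = (17 / 43) * 100
Yield = 0.3953 * 100
Yield = 39.53%


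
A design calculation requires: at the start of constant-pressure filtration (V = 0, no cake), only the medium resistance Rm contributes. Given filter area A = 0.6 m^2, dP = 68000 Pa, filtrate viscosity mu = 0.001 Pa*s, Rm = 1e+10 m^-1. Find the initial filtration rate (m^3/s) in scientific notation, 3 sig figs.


rate = A * dP / (mu * Rm)
rate = 0.6 * 68000 / (0.001 * 1e+10)
rate = 40800.0 / 1.000e+07
rate = 4.08e-03 m^3/s


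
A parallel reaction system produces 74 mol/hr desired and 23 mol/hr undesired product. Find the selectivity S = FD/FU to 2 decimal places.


S = desired product rate / undesired product rate
S = 74 / 23
S = 3.22


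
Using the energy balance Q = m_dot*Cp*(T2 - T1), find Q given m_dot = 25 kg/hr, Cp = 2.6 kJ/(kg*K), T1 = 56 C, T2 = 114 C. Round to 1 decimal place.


Q = m_dot * Cp * (T2 - T1)
Q = 25 * 2.6 * (114 - 56)
Q = 25 * 2.6 * 58
Q = 3770.0 kJ/hr


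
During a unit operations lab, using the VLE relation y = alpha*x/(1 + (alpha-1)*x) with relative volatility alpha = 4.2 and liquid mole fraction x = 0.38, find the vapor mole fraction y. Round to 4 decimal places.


y = alpha*x / (1 + (alpha-1)*x)
y = 4.2*0.38 / (1 + (4.2-1)*0.38)
y = 1.596 / (1 + 1.216)
y = 1.596 / 2.216
y = 0.7202


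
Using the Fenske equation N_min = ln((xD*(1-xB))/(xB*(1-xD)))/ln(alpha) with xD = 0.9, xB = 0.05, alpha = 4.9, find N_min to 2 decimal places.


N_min = ln((xD*(1-xB))/(xB*(1-xD))) / ln(alpha)
Numerator inside ln: 0.855 / 0.005 = 171.0
ln(171.0) = 5.141664
ln(alpha) = ln(4.9) = 1.589235
N_min = 5.141664 / 1.589235 = 3.24


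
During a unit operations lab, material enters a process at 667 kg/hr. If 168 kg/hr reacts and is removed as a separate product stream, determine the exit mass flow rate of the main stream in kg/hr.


Steady-state mass balance on the main outlet: F_out = F_in - F_removed
F_out = 667 - 168
F_out = 499 kg/hr


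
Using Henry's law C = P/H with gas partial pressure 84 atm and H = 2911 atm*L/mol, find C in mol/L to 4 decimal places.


C = P / H
C = 84 / 2911
C = 0.0289 mol/L


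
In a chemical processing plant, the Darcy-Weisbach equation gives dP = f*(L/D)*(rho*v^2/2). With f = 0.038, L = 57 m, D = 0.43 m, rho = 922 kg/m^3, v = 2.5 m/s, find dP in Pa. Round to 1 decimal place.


dP = f * (L/D) * (rho*v^2/2)
dP = 0.038 * (57/0.43) * (922*2.5^2/2)
L/D = 132.55813953
rho*v^2/2 = 922*6.25/2 = 2881.25
dP = 0.038 * 132.55813953 * 2881.25
dP = 14513.5 Pa


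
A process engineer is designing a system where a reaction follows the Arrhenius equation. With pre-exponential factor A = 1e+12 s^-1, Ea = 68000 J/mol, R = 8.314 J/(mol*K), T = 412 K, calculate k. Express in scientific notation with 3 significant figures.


k = A * exp(-Ea/(R*T))
k = 1e+12 * exp(-68000 / (8.314 * 412))
k = 1e+12 * exp(-19.851882)
k = 2.39e+03


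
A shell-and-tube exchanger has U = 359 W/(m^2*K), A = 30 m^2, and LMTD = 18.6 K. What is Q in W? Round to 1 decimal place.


Q = U * A * LMTD
Q = 359 * 30 * 18.6
Q = 200322.0 W


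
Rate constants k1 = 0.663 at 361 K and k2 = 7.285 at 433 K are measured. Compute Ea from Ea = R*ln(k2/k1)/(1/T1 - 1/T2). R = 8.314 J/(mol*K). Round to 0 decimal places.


Ea = R * ln(k2/k1) / (1/T1 - 1/T2)
ln(k2/k1) = ln(7.285/0.663) = 2.3967977
1/T1 - 1/T2 = 1/361 - 1/433 = 0.00046061428
Ea = 8.314 * 2.3967977 / 0.00046061428
Ea = 43262 J/mol


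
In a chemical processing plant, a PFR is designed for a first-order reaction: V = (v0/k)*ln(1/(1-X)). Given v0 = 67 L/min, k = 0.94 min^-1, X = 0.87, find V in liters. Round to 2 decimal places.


V = (v0/k) * ln(1/(1-X))
V = (67/0.94) * ln(1/(1-0.87))
V = 71.276596 * ln(7.692308)
V = 71.276596 * 2.040221
V = 145.42 L


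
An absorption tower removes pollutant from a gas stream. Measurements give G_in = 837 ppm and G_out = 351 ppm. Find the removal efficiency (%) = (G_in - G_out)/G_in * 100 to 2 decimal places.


Efficiency = (G_in - G_out) / G_in * 100%
Efficiency = (837 - 351) / 837 * 100
Efficiency = 486 / 837 * 100
Efficiency = 58.06%


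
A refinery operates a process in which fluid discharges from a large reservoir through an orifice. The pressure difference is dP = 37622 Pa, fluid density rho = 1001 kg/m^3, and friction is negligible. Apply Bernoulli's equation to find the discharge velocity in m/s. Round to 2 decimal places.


v = sqrt(2*dP/rho)
v = sqrt(2*37622/1001)
v = sqrt(75.168831)
v = 8.67 m/s


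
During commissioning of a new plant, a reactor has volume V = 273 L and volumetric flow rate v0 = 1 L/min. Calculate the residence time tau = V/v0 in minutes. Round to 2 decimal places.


tau = V / v0
tau = 273 / 1
tau = 273.00 min


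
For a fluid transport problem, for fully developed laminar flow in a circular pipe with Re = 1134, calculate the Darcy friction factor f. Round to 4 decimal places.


f = 64 / Re
f = 64 / 1134
f = 0.0564


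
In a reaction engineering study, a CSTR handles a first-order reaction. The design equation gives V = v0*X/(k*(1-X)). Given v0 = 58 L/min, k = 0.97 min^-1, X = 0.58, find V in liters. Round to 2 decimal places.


V = v0 * X / (k * (1 - X))
V = 58 * 0.58 / (0.97 * (1 - 0.58))
V = 33.64 / (0.97 * 0.42)
V = 33.64 / 0.4074
V = 82.57 L


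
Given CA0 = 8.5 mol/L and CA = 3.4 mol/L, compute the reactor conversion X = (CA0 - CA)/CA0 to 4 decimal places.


X = (CA0 - CA) / CA0
X = (8.5 - 3.4) / 8.5
X = 5.1 / 8.5
X = 0.6000


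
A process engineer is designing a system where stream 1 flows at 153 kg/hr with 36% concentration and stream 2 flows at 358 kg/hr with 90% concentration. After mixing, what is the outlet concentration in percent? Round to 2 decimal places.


Mass balance on solute: F1*x1 + F2*x2 = F3*x3
F3 = F1 + F2 = 153 + 358 = 511 kg/hr
x3 = (F1*x1 + F2*x2)/F3
x3 = (153*0.36 + 358*0.9) / 511
x3 = 73.83%


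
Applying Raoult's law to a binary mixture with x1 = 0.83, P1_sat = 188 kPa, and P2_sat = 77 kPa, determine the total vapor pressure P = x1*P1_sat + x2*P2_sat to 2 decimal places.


P = x1*P1_sat + x2*P2_sat
x2 = 1 - x1 = 1 - 0.83 = 0.17
P = 0.83*188 + 0.17*77
P = 156.04 + 13.09
P = 169.13 kPa


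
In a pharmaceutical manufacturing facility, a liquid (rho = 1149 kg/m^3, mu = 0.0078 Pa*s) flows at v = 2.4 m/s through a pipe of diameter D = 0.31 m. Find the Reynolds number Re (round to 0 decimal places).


Re = rho * v * D / mu
Re = 1149 * 2.4 * 0.31 / 0.0078
Re = 854.856 / 0.0078
Re = 109597


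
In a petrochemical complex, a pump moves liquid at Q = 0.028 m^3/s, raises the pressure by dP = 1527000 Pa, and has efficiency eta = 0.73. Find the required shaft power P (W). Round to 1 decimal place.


P = Q * dP / eta
P = 0.028 * 1527000 / 0.73
P = 42756.0 / 0.73
P = 58569.9 W


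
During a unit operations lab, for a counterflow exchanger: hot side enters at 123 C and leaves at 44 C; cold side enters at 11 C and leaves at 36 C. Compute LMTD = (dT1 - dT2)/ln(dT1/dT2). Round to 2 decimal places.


dT1 = Th_in - Tc_out = 123 - 36 = 87
dT2 = Th_out - Tc_in = 44 - 11 = 33
LMTD = (dT1 - dT2) / ln(dT1/dT2)
LMTD = (87 - 33) / ln(87/33)
LMTD = 55.70 K


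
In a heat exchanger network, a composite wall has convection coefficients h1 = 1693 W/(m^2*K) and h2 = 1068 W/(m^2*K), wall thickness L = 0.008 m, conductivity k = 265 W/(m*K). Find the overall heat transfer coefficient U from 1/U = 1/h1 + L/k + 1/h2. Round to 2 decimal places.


1/U = 1/h1 + L/k + 1/h2
1/U = 1/1693 + 0.008/265 + 1/1068
1/U = 0.0005906675 + 3.01887e-05 + 0.0009363296
1/U = 0.0015571858
U = 642.18 W/(m^2*K)


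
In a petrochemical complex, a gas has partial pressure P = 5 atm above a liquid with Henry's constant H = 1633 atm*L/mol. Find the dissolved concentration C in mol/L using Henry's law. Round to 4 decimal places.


C = P / H
C = 5 / 1633
C = 0.0031 mol/L


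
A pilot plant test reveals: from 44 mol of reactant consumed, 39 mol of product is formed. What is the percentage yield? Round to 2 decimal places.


Yield = (moles product / moles consumed) * 100%
Yield = (39 / 44) * 100
Yield = 0.8864 * 100
Yield = 88.64%


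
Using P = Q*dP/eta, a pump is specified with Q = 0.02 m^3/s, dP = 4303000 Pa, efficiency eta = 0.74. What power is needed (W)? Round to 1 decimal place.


P = Q * dP / eta
P = 0.02 * 4303000 / 0.74
P = 86060.0 / 0.74
P = 116297.3 W


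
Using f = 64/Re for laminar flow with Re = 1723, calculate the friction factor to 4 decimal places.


f = 64 / Re
f = 64 / 1723
f = 0.0371


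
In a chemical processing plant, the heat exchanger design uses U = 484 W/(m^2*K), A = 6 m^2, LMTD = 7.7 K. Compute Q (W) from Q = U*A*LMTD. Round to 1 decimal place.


Q = U * A * LMTD
Q = 484 * 6 * 7.7
Q = 22360.8 W


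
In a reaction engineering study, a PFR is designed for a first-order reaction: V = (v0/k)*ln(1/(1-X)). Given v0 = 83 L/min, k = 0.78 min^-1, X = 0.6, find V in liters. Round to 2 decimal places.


V = (v0/k) * ln(1/(1-X))
V = (83/0.78) * ln(1/(1-0.6))
V = 106.410256 * ln(2.5)
V = 106.410256 * 0.916291
V = 97.50 L


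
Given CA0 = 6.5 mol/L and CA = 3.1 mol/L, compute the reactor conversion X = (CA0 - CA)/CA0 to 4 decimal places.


X = (CA0 - CA) / CA0
X = (6.5 - 3.1) / 6.5
X = 3.4 / 6.5
X = 0.5231


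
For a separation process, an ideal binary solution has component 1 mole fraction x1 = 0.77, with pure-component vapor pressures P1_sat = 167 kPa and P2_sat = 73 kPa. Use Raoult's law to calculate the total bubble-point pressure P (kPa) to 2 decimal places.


P = x1*P1_sat + x2*P2_sat
x2 = 1 - x1 = 1 - 0.77 = 0.23
P = 0.77*167 + 0.23*73
P = 128.59 + 16.79
P = 145.38 kPa


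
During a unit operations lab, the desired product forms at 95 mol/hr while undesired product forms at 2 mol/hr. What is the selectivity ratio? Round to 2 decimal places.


S = desired product rate / undesired product rate
S = 95 / 2
S = 47.50


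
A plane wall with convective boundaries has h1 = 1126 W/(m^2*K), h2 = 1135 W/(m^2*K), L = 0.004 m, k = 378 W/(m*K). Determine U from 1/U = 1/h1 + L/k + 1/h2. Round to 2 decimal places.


1/U = 1/h1 + L/k + 1/h2
1/U = 1/1126 + 0.004/378 + 1/1135
1/U = 0.0008880995 + 1.0582e-05 + 0.0008810573
1/U = 0.0017797388
U = 561.88 W/(m^2*K)


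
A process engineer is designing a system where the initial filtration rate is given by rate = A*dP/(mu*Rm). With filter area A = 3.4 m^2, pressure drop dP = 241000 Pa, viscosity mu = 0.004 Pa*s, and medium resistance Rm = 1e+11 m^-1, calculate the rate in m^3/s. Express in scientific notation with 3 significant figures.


rate = A * dP / (mu * Rm)
rate = 3.4 * 241000 / (0.004 * 1e+11)
rate = 819400.0 / 4.000e+08
rate = 2.05e-03 m^3/s


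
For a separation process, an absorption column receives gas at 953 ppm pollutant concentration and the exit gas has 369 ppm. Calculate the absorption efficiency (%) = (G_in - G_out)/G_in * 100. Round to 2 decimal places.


Efficiency = (G_in - G_out) / G_in * 100%
Efficiency = (953 - 369) / 953 * 100
Efficiency = 584 / 953 * 100
Efficiency = 61.28%


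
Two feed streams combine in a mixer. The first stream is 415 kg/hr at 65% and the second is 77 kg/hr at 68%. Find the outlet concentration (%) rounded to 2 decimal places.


Mass balance on solute: F1*x1 + F2*x2 = F3*x3
F3 = F1 + F2 = 415 + 77 = 492 kg/hr
x3 = (F1*x1 + F2*x2)/F3
x3 = (415*0.65 + 77*0.68) / 492
x3 = 65.47%


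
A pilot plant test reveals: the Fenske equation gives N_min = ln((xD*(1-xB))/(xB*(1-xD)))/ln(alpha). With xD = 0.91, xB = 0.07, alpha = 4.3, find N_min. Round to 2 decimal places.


N_min = ln((xD*(1-xB))/(xB*(1-xD))) / ln(alpha)
Numerator inside ln: 0.8463 / 0.0063 = 134.333333
ln(134.333333) = 4.900324
ln(alpha) = ln(4.3) = 1.458615
N_min = 4.900324 / 1.458615 = 3.36


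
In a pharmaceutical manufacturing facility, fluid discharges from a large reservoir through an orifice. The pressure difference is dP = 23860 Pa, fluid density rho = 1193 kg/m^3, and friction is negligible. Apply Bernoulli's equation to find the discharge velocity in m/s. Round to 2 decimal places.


v = sqrt(2*dP/rho)
v = sqrt(2*23860/1193)
v = sqrt(40.0)
v = 6.32 m/s


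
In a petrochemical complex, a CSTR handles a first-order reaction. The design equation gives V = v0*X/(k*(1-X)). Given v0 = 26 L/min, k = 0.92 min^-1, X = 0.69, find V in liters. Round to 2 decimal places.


V = v0 * X / (k * (1 - X))
V = 26 * 0.69 / (0.92 * (1 - 0.69))
V = 17.94 / (0.92 * 0.31)
V = 17.94 / 0.2852
V = 62.90 L


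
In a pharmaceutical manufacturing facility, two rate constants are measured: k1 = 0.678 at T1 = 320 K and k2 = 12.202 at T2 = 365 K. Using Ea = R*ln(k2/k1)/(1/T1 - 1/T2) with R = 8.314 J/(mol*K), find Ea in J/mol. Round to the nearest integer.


Ea = R * ln(k2/k1) / (1/T1 - 1/T2)
ln(k2/k1) = ln(12.202/0.678) = 2.8902079
1/T1 - 1/T2 = 1/320 - 1/365 = 0.000385273973
Ea = 8.314 * 2.8902079 / 0.000385273973
Ea = 62369 J/mol


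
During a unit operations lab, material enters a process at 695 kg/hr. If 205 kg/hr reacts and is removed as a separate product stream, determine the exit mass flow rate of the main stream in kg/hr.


Steady-state mass balance on the main outlet: F_out = F_in - F_removed
F_out = 695 - 205
F_out = 490 kg/hr


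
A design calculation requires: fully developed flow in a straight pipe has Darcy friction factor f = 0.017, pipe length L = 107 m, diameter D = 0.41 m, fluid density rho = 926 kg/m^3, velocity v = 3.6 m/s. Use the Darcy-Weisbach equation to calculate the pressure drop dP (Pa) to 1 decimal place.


dP = f * (L/D) * (rho*v^2/2)
dP = 0.017 * (107/0.41) * (926*3.6^2/2)
L/D = 260.97560976
rho*v^2/2 = 926*12.96/2 = 6000.48
dP = 0.017 * 260.97560976 * 6000.48
dP = 26621.6 Pa


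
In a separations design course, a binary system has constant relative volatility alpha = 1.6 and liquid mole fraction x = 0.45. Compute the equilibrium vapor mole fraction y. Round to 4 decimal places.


y = alpha*x / (1 + (alpha-1)*x)
y = 1.6*0.45 / (1 + (1.6-1)*0.45)
y = 0.72 / (1 + 0.27)
y = 0.72 / 1.27
y = 0.5669


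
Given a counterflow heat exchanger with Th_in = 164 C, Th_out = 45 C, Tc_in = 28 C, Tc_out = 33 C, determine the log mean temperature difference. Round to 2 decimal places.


dT1 = Th_in - Tc_out = 164 - 33 = 131
dT2 = Th_out - Tc_in = 45 - 28 = 17
LMTD = (dT1 - dT2) / ln(dT1/dT2)
LMTD = (131 - 17) / ln(131/17)
LMTD = 55.83 K


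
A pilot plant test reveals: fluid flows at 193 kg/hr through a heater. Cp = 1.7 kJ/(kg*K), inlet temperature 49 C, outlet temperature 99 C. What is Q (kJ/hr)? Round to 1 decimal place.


Q = m_dot * Cp * (T2 - T1)
Q = 193 * 1.7 * (99 - 49)
Q = 193 * 1.7 * 50
Q = 16405.0 kJ/hr


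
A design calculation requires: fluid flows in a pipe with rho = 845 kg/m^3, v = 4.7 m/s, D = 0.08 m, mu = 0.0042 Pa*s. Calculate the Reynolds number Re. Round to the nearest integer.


Re = rho * v * D / mu
Re = 845 * 4.7 * 0.08 / 0.0042
Re = 317.72 / 0.0042
Re = 75648


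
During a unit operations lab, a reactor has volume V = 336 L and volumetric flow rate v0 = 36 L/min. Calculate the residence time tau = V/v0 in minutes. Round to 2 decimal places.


tau = V / v0
tau = 336 / 36
tau = 9.33 min


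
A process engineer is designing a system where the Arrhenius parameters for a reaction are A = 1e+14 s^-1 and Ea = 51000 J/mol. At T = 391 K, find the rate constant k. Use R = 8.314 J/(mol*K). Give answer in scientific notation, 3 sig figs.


k = A * exp(-Ea/(R*T))
k = 1e+14 * exp(-51000 / (8.314 * 391))
k = 1e+14 * exp(-15.688571)
k = 1.54e+07


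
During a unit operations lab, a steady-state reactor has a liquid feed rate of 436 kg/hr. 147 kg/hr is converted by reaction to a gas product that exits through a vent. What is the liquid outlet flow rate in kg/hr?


Steady-state mass balance on the main outlet: F_out = F_in - F_removed
F_out = 436 - 147
F_out = 289 kg/hr


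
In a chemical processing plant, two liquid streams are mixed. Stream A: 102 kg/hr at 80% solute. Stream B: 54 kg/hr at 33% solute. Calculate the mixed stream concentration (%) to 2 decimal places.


Mass balance on solute: F1*x1 + F2*x2 = F3*x3
F3 = F1 + F2 = 102 + 54 = 156 kg/hr
x3 = (F1*x1 + F2*x2)/F3
x3 = (102*0.8 + 54*0.33) / 156
x3 = 63.73%


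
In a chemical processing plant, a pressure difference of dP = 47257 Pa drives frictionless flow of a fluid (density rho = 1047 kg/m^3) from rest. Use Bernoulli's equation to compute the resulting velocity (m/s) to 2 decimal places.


v = sqrt(2*dP/rho)
v = sqrt(2*47257/1047)
v = sqrt(90.271251)
v = 9.50 m/s


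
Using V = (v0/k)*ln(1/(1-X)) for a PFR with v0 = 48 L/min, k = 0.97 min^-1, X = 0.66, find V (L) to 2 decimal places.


V = (v0/k) * ln(1/(1-X))
V = (48/0.97) * ln(1/(1-0.66))
V = 49.484536 * ln(2.941176)
V = 49.484536 * 1.07881
V = 53.38 L


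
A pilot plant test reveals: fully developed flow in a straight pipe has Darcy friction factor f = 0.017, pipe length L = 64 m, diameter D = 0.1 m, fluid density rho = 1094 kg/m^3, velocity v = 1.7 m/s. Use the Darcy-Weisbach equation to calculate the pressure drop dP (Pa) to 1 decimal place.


dP = f * (L/D) * (rho*v^2/2)
dP = 0.017 * (64/0.1) * (1094*1.7^2/2)
L/D = 640.0
rho*v^2/2 = 1094*2.89/2 = 1580.83
dP = 0.017 * 640.0 * 1580.83
dP = 17199.4 Pa


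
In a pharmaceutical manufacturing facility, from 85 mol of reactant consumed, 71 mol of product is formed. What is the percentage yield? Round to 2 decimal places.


Yield = (moles product / moles consumed) * 100%
Yield = (71 / 85) * 100
Yield = 0.8353 * 100
Yield = 83.53%


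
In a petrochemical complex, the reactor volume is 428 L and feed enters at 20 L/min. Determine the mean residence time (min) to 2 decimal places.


tau = V / v0
tau = 428 / 20
tau = 21.40 min


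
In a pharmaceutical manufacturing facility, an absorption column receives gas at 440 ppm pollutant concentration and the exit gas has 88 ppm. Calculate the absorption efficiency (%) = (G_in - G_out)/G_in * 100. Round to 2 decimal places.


Efficiency = (G_in - G_out) / G_in * 100%
Efficiency = (440 - 88) / 440 * 100
Efficiency = 352 / 440 * 100
Efficiency = 80.00%


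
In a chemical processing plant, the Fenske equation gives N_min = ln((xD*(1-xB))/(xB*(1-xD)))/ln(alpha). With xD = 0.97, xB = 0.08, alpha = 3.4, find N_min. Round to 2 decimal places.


N_min = ln((xD*(1-xB))/(xB*(1-xD))) / ln(alpha)
Numerator inside ln: 0.8924 / 0.0024 = 371.833333
ln(371.833333) = 5.918446
ln(alpha) = ln(3.4) = 1.223775
N_min = 5.918446 / 1.223775 = 4.84


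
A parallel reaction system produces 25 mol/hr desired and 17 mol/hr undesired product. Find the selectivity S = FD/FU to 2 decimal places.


S = desired product rate / undesired product rate
S = 25 / 17
S = 1.47


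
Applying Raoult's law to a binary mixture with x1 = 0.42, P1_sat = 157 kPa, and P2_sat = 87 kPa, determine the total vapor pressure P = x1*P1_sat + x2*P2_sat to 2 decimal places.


P = x1*P1_sat + x2*P2_sat
x2 = 1 - x1 = 1 - 0.42 = 0.58
P = 0.42*157 + 0.58*87
P = 65.94 + 50.46
P = 116.40 kPa


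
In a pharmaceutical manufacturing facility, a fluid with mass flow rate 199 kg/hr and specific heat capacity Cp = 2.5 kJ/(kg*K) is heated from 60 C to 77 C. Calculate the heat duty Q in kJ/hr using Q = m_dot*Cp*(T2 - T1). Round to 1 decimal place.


Q = m_dot * Cp * (T2 - T1)
Q = 199 * 2.5 * (77 - 60)
Q = 199 * 2.5 * 17
Q = 8457.5 kJ/hr


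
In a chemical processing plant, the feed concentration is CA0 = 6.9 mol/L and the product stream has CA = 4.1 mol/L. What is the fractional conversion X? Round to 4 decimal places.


X = (CA0 - CA) / CA0
X = (6.9 - 4.1) / 6.9
X = 2.8 / 6.9
X = 0.4058


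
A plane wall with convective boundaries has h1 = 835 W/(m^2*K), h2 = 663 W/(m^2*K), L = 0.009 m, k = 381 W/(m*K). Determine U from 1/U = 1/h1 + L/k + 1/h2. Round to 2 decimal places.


1/U = 1/h1 + L/k + 1/h2
1/U = 1/835 + 0.009/381 + 1/663
1/U = 0.0011976048 + 2.3622e-05 + 0.0015082956
1/U = 0.0027295224
U = 366.36 W/(m^2*K)


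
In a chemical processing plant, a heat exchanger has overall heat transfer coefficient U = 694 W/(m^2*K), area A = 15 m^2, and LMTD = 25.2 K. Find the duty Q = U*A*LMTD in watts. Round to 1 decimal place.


Q = U * A * LMTD
Q = 694 * 15 * 25.2
Q = 262332.0 W


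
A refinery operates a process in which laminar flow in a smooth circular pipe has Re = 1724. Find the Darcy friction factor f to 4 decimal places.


f = 64 / Re
f = 64 / 1724
f = 0.0371


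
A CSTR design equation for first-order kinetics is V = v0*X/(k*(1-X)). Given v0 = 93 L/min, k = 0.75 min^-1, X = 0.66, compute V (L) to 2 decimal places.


V = v0 * X / (k * (1 - X))
V = 93 * 0.66 / (0.75 * (1 - 0.66))
V = 61.38 / (0.75 * 0.34)
V = 61.38 / 0.255
V = 240.71 L


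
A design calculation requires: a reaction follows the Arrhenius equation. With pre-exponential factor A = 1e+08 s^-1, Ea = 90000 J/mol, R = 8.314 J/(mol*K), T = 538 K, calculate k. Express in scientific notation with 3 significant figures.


k = A * exp(-Ea/(R*T))
k = 1e+08 * exp(-90000 / (8.314 * 538))
k = 1e+08 * exp(-20.12103)
k = 1.83e-01


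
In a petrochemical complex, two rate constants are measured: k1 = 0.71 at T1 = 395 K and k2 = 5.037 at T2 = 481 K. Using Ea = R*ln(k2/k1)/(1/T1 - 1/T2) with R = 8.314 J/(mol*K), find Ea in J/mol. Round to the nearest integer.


Ea = R * ln(k2/k1) / (1/T1 - 1/T2)
ln(k2/k1) = ln(5.037/0.71) = 1.959301
1/T1 - 1/T2 = 1/395 - 1/481 = 0.000452643491
Ea = 8.314 * 1.959301 / 0.000452643491
Ea = 35988 J/mol


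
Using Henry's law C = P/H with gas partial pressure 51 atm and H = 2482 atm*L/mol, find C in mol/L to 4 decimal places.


C = P / H
C = 51 / 2482
C = 0.0205 mol/L


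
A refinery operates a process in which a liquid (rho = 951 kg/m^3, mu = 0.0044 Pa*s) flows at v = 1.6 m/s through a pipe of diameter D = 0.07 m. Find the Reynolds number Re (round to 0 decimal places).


Re = rho * v * D / mu
Re = 951 * 1.6 * 0.07 / 0.0044
Re = 106.512 / 0.0044
Re = 24207


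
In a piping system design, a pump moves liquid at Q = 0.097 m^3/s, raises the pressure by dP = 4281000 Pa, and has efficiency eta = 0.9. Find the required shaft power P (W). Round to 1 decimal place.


P = Q * dP / eta
P = 0.097 * 4281000 / 0.9
P = 415257.0 / 0.9
P = 461396.7 W


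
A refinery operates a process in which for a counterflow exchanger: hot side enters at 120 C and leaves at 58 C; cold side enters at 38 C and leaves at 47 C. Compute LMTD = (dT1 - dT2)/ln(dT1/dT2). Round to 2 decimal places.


dT1 = Th_in - Tc_out = 120 - 47 = 73
dT2 = Th_out - Tc_in = 58 - 38 = 20
LMTD = (dT1 - dT2) / ln(dT1/dT2)
LMTD = (73 - 20) / ln(73/20)
LMTD = 40.94 K


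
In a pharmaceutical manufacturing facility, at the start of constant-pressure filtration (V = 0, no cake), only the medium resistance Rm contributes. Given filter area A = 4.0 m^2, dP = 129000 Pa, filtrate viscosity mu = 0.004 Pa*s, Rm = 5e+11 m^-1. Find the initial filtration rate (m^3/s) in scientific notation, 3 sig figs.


rate = A * dP / (mu * Rm)
rate = 4.0 * 129000 / (0.004 * 5e+11)
rate = 516000.0 / 2.000e+09
rate = 2.58e-04 m^3/s


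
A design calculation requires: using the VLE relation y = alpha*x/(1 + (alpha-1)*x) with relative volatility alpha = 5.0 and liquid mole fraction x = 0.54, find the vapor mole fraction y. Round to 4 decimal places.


y = alpha*x / (1 + (alpha-1)*x)
y = 5.0*0.54 / (1 + (5.0-1)*0.54)
y = 2.7 / (1 + 2.16)
y = 2.7 / 3.16
y = 0.8544


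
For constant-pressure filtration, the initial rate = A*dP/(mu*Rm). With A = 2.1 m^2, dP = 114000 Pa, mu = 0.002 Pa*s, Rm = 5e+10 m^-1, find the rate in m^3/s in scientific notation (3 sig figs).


rate = A * dP / (mu * Rm)
rate = 2.1 * 114000 / (0.002 * 5e+10)
rate = 239400.0 / 1.000e+08
rate = 2.39e-03 m^3/s


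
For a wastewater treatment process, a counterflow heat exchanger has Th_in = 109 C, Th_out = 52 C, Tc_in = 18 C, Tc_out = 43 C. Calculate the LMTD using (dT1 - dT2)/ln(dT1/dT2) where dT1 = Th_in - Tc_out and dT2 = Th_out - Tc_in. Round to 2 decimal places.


dT1 = Th_in - Tc_out = 109 - 43 = 66
dT2 = Th_out - Tc_in = 52 - 18 = 34
LMTD = (dT1 - dT2) / ln(dT1/dT2)
LMTD = (66 - 34) / ln(66/34)
LMTD = 48.24 K


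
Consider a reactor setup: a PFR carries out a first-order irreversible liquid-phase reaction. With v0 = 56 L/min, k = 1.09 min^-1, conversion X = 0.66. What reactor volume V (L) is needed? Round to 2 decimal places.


V = (v0/k) * ln(1/(1-X))
V = (56/1.09) * ln(1/(1-0.66))
V = 51.376147 * ln(2.941176)
V = 51.376147 * 1.07881
V = 55.43 L


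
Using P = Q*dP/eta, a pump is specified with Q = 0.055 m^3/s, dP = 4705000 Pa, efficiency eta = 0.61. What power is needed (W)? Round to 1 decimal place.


P = Q * dP / eta
P = 0.055 * 4705000 / 0.61
P = 258775.0 / 0.61
P = 424221.3 W


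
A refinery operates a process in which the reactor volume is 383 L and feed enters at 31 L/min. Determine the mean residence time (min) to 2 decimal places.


tau = V / v0
tau = 383 / 31
tau = 12.35 min


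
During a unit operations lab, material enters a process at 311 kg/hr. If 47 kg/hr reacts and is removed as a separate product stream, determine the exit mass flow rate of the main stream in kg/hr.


Steady-state mass balance on the main outlet: F_out = F_in - F_removed
F_out = 311 - 47
F_out = 264 kg/hr


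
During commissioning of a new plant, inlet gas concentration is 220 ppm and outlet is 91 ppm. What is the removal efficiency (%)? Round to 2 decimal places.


Efficiency = (G_in - G_out) / G_in * 100%
Efficiency = (220 - 91) / 220 * 100
Efficiency = 129 / 220 * 100
Efficiency = 58.64%


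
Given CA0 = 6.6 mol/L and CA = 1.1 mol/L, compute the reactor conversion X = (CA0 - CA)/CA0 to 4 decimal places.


X = (CA0 - CA) / CA0
X = (6.6 - 1.1) / 6.6
X = 5.5 / 6.6
X = 0.8333


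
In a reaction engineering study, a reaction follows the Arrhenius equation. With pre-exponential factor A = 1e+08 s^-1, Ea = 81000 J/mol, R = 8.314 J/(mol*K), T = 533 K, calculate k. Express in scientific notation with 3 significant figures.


k = A * exp(-Ea/(R*T))
k = 1e+08 * exp(-81000 / (8.314 * 533))
k = 1e+08 * exp(-18.278805)
k = 1.15e+00


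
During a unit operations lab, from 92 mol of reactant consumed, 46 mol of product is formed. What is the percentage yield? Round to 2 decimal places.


Yield = (moles product / moles consumed) * 100%
Yield = (46 / 92) * 100
Yield = 0.5 * 100
Yield = 50.00%


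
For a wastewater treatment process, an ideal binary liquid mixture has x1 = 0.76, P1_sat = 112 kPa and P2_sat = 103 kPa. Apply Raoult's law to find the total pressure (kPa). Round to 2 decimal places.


P = x1*P1_sat + x2*P2_sat
x2 = 1 - x1 = 1 - 0.76 = 0.24
P = 0.76*112 + 0.24*103
P = 85.12 + 24.72
P = 109.84 kPa


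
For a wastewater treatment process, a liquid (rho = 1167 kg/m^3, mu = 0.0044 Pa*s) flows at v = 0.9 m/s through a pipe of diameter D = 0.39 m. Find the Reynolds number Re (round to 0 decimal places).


Re = rho * v * D / mu
Re = 1167 * 0.9 * 0.39 / 0.0044
Re = 409.617 / 0.0044
Re = 93095


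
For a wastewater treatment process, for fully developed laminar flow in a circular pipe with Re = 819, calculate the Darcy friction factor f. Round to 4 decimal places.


f = 64 / Re
f = 64 / 819
f = 0.0781


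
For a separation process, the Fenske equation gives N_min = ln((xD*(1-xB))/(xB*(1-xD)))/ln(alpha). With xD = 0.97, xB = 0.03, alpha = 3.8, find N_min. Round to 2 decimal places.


N_min = ln((xD*(1-xB))/(xB*(1-xD))) / ln(alpha)
Numerator inside ln: 0.9409 / 0.0009 = 1045.444444
ln(1045.444444) = 6.952197
ln(alpha) = ln(3.8) = 1.335001
N_min = 6.952197 / 1.335001 = 5.21


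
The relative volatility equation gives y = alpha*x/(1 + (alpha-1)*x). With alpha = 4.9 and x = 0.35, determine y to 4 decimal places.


y = alpha*x / (1 + (alpha-1)*x)
y = 4.9*0.35 / (1 + (4.9-1)*0.35)
y = 1.715 / (1 + 1.365)
y = 1.715 / 2.365
y = 0.7252


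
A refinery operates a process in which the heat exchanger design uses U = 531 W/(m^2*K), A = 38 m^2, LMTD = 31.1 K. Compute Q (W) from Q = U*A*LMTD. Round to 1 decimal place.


Q = U * A * LMTD
Q = 531 * 38 * 31.1
Q = 627535.8 W


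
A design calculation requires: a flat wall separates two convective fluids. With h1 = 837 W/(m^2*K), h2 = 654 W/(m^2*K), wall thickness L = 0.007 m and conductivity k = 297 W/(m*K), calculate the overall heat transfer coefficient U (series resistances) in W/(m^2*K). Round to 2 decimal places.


1/U = 1/h1 + L/k + 1/h2
1/U = 1/837 + 0.007/297 + 1/654
1/U = 0.0011947431 + 2.3569e-05 + 0.001529052
1/U = 0.0027473641
U = 363.99 W/(m^2*K)


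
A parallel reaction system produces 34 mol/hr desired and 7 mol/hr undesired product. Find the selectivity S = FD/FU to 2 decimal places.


S = desired product rate / undesired product rate
S = 34 / 7
S = 4.86


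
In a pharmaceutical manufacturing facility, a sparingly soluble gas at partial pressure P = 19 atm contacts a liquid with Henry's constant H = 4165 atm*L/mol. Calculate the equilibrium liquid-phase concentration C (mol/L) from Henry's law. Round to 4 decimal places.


C = P / H
C = 19 / 4165
C = 0.0046 mol/L


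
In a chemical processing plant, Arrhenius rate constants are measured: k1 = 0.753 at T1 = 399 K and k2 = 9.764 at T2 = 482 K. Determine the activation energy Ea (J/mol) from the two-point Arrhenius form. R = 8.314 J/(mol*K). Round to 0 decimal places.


Ea = R * ln(k2/k1) / (1/T1 - 1/T2)
ln(k2/k1) = ln(9.764/0.753) = 2.5623922
1/T1 - 1/T2 = 1/399 - 1/482 = 0.000431576867
Ea = 8.314 * 2.5623922 / 0.000431576867
Ea = 49363 J/mol


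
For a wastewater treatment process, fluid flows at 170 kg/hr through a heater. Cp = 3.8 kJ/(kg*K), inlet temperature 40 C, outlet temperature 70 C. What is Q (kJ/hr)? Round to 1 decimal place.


Q = m_dot * Cp * (T2 - T1)
Q = 170 * 3.8 * (70 - 40)
Q = 170 * 3.8 * 30
Q = 19380.0 kJ/hr


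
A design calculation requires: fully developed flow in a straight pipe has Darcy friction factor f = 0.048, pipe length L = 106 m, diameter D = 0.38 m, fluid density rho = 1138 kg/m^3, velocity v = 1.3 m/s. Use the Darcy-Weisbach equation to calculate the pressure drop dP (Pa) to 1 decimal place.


dP = f * (L/D) * (rho*v^2/2)
dP = 0.048 * (106/0.38) * (1138*1.3^2/2)
L/D = 278.94736842
rho*v^2/2 = 1138*1.69/2 = 961.61
dP = 0.048 * 278.94736842 * 961.61
dP = 12875.5 Pa


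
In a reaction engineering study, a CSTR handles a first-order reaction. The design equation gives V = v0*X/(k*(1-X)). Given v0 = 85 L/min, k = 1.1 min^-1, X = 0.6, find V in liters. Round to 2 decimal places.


V = v0 * X / (k * (1 - X))
V = 85 * 0.6 / (1.1 * (1 - 0.6))
V = 51.0 / (1.1 * 0.4)
V = 51.0 / 0.44
V = 115.91 L


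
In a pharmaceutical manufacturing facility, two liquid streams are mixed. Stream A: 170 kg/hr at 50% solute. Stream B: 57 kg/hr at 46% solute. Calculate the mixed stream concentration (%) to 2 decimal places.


Mass balance on solute: F1*x1 + F2*x2 = F3*x3
F3 = F1 + F2 = 170 + 57 = 227 kg/hr
x3 = (F1*x1 + F2*x2)/F3
x3 = (170*0.5 + 57*0.46) / 227
x3 = 49.00%


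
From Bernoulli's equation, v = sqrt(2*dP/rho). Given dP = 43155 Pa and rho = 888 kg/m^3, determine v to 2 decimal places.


v = sqrt(2*dP/rho)
v = sqrt(2*43155/888)
v = sqrt(97.195946)
v = 9.86 m/s


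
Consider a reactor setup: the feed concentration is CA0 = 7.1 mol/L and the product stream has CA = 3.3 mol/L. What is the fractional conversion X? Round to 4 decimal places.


X = (CA0 - CA) / CA0
X = (7.1 - 3.3) / 7.1
X = 3.8 / 7.1
X = 0.5352


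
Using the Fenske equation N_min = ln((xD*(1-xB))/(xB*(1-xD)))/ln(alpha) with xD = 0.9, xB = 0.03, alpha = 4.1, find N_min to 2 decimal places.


N_min = ln((xD*(1-xB))/(xB*(1-xD))) / ln(alpha)
Numerator inside ln: 0.873 / 0.003 = 291.0
ln(291.0) = 5.673323
ln(alpha) = ln(4.1) = 1.410987
N_min = 5.673323 / 1.410987 = 4.02
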